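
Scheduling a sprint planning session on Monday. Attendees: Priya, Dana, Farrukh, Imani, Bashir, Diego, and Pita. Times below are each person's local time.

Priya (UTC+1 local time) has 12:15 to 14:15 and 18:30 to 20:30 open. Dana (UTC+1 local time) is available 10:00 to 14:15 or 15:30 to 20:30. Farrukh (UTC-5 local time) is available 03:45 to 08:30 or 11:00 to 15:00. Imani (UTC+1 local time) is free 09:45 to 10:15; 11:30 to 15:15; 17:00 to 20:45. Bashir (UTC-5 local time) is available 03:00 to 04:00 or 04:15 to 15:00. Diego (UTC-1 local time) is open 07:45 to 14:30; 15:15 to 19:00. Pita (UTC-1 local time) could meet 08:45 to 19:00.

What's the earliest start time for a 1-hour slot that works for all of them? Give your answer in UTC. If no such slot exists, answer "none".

Priya in UTC: 11:15-13:15, 17:30-19:30 (subtract 1h to convert from UTC+1).
Dana in UTC: 09:00-13:15, 14:30-19:30 (subtract 1h to convert from UTC+1).
Farrukh in UTC: 08:45-13:30, 16:00-20:00 (add 5h to convert from UTC-5).
Imani in UTC: 08:45-09:15, 10:30-14:15, 16:00-19:45 (subtract 1h to convert from UTC+1).
Bashir in UTC: 08:00-09:00, 09:15-20:00 (add 5h to convert from UTC-5).
Diego in UTC: 08:45-15:30, 16:15-20:00 (add 1h to convert from UTC-1).
Pita in UTC: 09:45-20:00 (add 1h to convert from UTC-1).
Priya ∩ Dana: 11:15-13:15, 17:30-19:30.
Priya ∩ Dana ∩ Farrukh: 11:15-13:15, 17:30-19:30.
Priya ∩ Dana ∩ Farrukh ∩ Imani: 11:15-13:15, 17:30-19:30.
Priya ∩ Dana ∩ Farrukh ∩ Imani ∩ Bashir: 11:15-13:15, 17:30-19:30.
Priya ∩ Dana ∩ Farrukh ∩ Imani ∩ Bashir ∩ Diego: 11:15-13:15, 17:30-19:30.
Priya ∩ Dana ∩ Farrukh ∩ Imani ∩ Bashir ∩ Diego ∩ Pita: 11:15-13:15, 17:30-19:30.
The first common window of at least 60 minutes is 11:15-13:15, so the earliest start is 11:15.

11:15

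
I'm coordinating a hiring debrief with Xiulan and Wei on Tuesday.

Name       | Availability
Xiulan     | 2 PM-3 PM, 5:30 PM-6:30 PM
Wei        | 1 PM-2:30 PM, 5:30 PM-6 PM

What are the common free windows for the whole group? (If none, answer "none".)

14:00-14:30, 17:30-18:00

Xiulan ∩ Wei: 14:00-14:30, 17:30-18:00.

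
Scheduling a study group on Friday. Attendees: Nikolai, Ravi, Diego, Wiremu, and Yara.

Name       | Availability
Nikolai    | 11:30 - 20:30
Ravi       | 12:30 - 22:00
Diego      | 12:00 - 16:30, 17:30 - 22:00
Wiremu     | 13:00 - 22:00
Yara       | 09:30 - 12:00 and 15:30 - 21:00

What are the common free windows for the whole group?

Nikolai ∩ Ravi: 12:30-20:30.
Nikolai ∩ Ravi ∩ Diego: 12:30-16:30, 17:30-20:30.
Nikolai ∩ Ravi ∩ Diego ∩ Wiremu: 13:00-16:30, 17:30-20:30.
Nikolai ∩ Ravi ∩ Diego ∩ Wiremu ∩ Yara: 15:30-16:30, 17:30-20:30.
So the common availability across everyone is 15:30-16:30, 17:30-20:30.

15:30-16:30, 17:30-20:30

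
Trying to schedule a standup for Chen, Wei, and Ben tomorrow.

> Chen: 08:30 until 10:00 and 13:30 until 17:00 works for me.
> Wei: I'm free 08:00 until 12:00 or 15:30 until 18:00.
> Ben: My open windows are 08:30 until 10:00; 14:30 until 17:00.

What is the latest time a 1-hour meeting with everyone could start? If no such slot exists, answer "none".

Chen ∩ Wei: 08:30-10:00, 15:30-17:00.
Chen ∩ Wei ∩ Ben: 08:30-10:00, 15:30-17:00.
So the common availability across everyone is 08:30-10:00, 15:30-17:00.
The last common window of at least 60 minutes is 15:30-17:00; a 60-minute meeting can start as late as 16:00 and still end by 17:00.

16:00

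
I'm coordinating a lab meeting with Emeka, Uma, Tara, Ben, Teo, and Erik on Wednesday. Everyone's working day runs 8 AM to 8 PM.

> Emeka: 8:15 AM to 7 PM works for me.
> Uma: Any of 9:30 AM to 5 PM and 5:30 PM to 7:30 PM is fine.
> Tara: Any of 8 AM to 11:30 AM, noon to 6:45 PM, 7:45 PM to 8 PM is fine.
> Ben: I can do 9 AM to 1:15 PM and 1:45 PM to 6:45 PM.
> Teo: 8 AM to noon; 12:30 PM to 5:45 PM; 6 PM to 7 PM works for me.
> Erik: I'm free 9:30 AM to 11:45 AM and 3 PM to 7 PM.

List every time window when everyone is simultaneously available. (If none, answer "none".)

09:30-11:30, 15:00-17:00, 17:30-17:45, 18:00-18:45

Emeka ∩ Uma: 09:30-17:00, 17:30-19:00.
Emeka ∩ Uma ∩ Tara: 09:30-11:30, 12:00-17:00, 17:30-18:45.
Emeka ∩ Uma ∩ Tara ∩ Ben: 09:30-11:30, 12:00-13:15, 13:45-17:00, 17:30-18:45.
Emeka ∩ Uma ∩ Tara ∩ Ben ∩ Teo: 09:30-11:30, 12:30-13:15, 13:45-17:00, 17:30-17:45, 18:00-18:45.
Emeka ∩ Uma ∩ Tara ∩ Ben ∩ Teo ∩ Erik: 09:30-11:30, 15:00-17:00, 17:30-17:45, 18:00-18:45.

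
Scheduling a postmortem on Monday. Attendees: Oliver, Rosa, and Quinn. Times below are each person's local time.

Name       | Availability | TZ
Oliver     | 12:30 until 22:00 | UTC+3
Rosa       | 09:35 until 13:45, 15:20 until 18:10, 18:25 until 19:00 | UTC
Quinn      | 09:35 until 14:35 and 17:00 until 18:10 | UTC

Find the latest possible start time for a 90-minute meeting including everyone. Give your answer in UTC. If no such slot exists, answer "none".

Oliver in UTC: 09:30-19:00 (subtract 3h to convert from UTC+3).
Rosa in UTC: 09:35-13:45, 15:20-18:10, 18:25-19:00.
Quinn in UTC: 09:35-14:35, 17:00-18:10.
Oliver ∩ Rosa: 09:35-13:45, 15:20-18:10, 18:25-19:00.
Oliver ∩ Rosa ∩ Quinn: 09:35-13:45, 17:00-18:10.
So the common availability across everyone is 09:35-13:45, 17:00-18:10.
The last common window of at least 90 minutes is 09:35-13:45; a 90-minute meeting can start as late as 12:15 and still end by 13:45.

12:15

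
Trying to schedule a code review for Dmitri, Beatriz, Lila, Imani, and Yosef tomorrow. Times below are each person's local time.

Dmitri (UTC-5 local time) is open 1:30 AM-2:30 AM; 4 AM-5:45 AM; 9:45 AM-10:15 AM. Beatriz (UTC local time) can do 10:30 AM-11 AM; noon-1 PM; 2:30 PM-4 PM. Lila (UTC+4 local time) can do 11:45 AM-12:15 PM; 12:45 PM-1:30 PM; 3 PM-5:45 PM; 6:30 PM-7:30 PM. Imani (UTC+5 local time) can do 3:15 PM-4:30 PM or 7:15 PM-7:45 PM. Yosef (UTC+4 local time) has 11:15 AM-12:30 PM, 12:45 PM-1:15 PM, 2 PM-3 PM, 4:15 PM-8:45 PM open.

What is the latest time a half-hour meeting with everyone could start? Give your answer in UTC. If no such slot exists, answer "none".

none

Dmitri in UTC: 06:30-07:30, 09:00-10:45, 14:45-15:15 (add 5h to convert from UTC-5).
Beatriz in UTC: 10:30-11:00, 12:00-13:00, 14:30-16:00.
Lila in UTC: 07:45-08:15, 08:45-09:30, 11:00-13:45, 14:30-15:30 (subtract 4h to convert from UTC+4).
Imani in UTC: 10:15-11:30, 14:15-14:45 (subtract 5h to convert from UTC+5).
Yosef in UTC: 07:15-08:30, 08:45-09:15, 10:00-11:00, 12:15-16:45 (subtract 4h to convert from UTC+4).
Dmitri ∩ Beatriz: 10:30-10:45, 14:45-15:15.
Dmitri ∩ Beatriz ∩ Lila: 14:45-15:15.
Dmitri ∩ Beatriz ∩ Lila ∩ Imani: ∅.
Dmitri ∩ Beatriz ∩ Lila ∩ Imani ∩ Yosef: ∅.
There is no time when everyone is free.
No common window is at least 30 minutes long.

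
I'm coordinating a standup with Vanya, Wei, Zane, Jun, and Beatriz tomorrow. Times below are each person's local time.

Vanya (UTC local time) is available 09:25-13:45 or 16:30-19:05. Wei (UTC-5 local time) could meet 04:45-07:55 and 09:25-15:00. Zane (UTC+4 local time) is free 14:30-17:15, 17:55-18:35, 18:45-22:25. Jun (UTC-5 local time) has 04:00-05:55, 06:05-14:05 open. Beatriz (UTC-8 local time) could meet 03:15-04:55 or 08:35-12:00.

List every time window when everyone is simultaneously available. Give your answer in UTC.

11:15-12:55, 16:35-18:25

Vanya in UTC: 09:25-13:45, 16:30-19:05.
Wei in UTC: 09:45-12:55, 14:25-20:00 (add 5h to convert from UTC-5).
Zane in UTC: 10:30-13:15, 13:55-14:35, 14:45-18:25 (subtract 4h to convert from UTC+4).
Jun in UTC: 09:00-10:55, 11:05-19:05 (add 5h to convert from UTC-5).
Beatriz in UTC: 11:15-12:55, 16:35-20:00 (add 8h to convert from UTC-8).
Vanya ∩ Wei: 09:45-12:55, 16:30-19:05.
Vanya ∩ Wei ∩ Zane: 10:30-12:55, 16:30-18:25.
Vanya ∩ Wei ∩ Zane ∩ Jun: 10:30-10:55, 11:05-12:55, 16:30-18:25.
Vanya ∩ Wei ∩ Zane ∩ Jun ∩ Beatriz: 11:15-12:55, 16:35-18:25.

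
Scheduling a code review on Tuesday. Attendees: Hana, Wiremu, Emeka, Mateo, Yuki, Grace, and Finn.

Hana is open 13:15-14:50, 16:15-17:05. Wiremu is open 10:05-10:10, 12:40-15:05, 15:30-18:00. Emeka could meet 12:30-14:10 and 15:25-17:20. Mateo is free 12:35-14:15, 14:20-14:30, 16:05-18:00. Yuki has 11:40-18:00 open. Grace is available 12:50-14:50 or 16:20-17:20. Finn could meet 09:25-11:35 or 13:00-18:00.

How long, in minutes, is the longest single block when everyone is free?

Hana ∩ Wiremu: 13:15-14:50, 16:15-17:05.
Hana ∩ Wiremu ∩ Emeka: 13:15-14:10, 16:15-17:05.
Hana ∩ Wiremu ∩ Emeka ∩ Mateo: 13:15-14:10, 16:15-17:05.
Hana ∩ Wiremu ∩ Emeka ∩ Mateo ∩ Yuki: 13:15-14:10, 16:15-17:05.
Hana ∩ Wiremu ∩ Emeka ∩ Mateo ∩ Yuki ∩ Grace: 13:15-14:10, 16:20-17:05.
Hana ∩ Wiremu ∩ Emeka ∩ Mateo ∩ Yuki ∩ Grace ∩ Finn: 13:15-14:10, 16:20-17:05.
The longest is 13:15-14:10 at 55 minutes.

55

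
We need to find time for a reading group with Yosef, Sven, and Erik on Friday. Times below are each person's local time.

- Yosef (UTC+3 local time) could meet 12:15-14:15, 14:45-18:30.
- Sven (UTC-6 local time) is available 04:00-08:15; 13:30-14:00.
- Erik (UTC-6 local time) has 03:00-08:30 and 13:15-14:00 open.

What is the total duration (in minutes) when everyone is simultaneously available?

225

Yosef in UTC: 09:15-11:15, 11:45-15:30 (subtract 3h to convert from UTC+3).
Sven in UTC: 10:00-14:15, 19:30-20:00 (add 6h to convert from UTC-6).
Erik in UTC: 09:00-14:30, 19:15-20:00 (add 6h to convert from UTC-6).
Yosef ∩ Sven: 10:00-11:15, 11:45-14:15.
Yosef ∩ Sven ∩ Erik: 10:00-11:15, 11:45-14:15.
So the common availability across everyone is 10:00-11:15, 11:45-14:15.
Summing the common windows: 75 + 150 = 225 minutes.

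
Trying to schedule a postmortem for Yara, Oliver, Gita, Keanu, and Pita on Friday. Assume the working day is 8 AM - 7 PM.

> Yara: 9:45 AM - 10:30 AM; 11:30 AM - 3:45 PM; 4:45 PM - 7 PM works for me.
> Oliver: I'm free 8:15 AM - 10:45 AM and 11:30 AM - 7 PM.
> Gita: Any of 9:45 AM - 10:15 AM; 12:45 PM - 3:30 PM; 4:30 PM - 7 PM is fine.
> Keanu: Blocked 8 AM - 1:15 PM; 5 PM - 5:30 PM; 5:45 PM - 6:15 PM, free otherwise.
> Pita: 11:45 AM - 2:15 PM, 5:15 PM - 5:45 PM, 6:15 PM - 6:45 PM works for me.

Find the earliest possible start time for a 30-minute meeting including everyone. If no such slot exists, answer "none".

13:15

Yara free: 09:45-10:30, 11:30-15:45, 16:45-19:00.
Oliver free: 08:15-10:45, 11:30-19:00.
Gita free: 09:45-10:15, 12:45-15:30, 16:30-19:00.
Keanu free: 13:15-17:00, 17:30-17:45, 18:15-19:00 (invert busy blocks within the working day).
Pita free: 11:45-14:15, 17:15-17:45, 18:15-18:45.
Yara ∩ Oliver: 09:45-10:30, 11:30-15:45, 16:45-19:00.
Yara ∩ Oliver ∩ Gita: 09:45-10:15, 12:45-15:30, 16:45-19:00.
Yara ∩ Oliver ∩ Gita ∩ Keanu: 13:15-15:30, 16:45-17:00, 17:30-17:45, 18:15-19:00.
Yara ∩ Oliver ∩ Gita ∩ Keanu ∩ Pita: 13:15-14:15, 17:30-17:45, 18:15-18:45.
The first common window of at least 30 minutes is 13:15-14:15, so the earliest start is 13:15.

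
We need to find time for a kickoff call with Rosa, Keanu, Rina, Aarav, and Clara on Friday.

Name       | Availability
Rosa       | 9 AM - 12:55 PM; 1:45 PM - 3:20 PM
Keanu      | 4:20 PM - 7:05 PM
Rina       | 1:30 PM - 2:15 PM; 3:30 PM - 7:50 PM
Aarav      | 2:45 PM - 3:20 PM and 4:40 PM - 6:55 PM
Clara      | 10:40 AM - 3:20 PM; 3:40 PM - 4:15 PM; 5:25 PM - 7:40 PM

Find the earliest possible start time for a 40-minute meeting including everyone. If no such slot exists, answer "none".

none

Rosa ∩ Keanu: ∅.
Rosa ∩ Keanu ∩ Rina: ∅.
Rosa ∩ Keanu ∩ Rina ∩ Aarav: ∅.
Rosa ∩ Keanu ∩ Rina ∩ Aarav ∩ Clara: ∅.
There is no time when everyone is free.
No common window is at least 40 minutes long.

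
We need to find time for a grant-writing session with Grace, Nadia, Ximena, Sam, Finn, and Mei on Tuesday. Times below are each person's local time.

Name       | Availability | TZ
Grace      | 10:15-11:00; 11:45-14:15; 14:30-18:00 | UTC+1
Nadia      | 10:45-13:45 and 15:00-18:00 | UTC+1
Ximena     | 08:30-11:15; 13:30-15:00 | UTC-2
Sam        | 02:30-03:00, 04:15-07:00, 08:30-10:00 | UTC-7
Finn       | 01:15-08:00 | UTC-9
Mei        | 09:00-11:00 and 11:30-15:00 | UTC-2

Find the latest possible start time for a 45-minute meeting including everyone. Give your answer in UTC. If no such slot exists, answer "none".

16:15

Grace in UTC: 09:15-10:00, 10:45-13:15, 13:30-17:00 (subtract 1h to convert from UTC+1).
Nadia in UTC: 09:45-12:45, 14:00-17:00 (subtract 1h to convert from UTC+1).
Ximena in UTC: 10:30-13:15, 15:30-17:00 (add 2h to convert from UTC-2).
Sam in UTC: 09:30-10:00, 11:15-14:00, 15:30-17:00 (add 7h to convert from UTC-7).
Finn in UTC: 10:15-17:00 (add 9h to convert from UTC-9).
Mei in UTC: 11:00-13:00, 13:30-17:00 (add 2h to convert from UTC-2).
Grace ∩ Nadia: 09:45-10:00, 10:45-12:45, 14:00-17:00.
Grace ∩ Nadia ∩ Ximena: 10:45-12:45, 15:30-17:00.
Grace ∩ Nadia ∩ Ximena ∩ Sam: 11:15-12:45, 15:30-17:00.
Grace ∩ Nadia ∩ Ximena ∩ Sam ∩ Finn: 11:15-12:45, 15:30-17:00.
Grace ∩ Nadia ∩ Ximena ∩ Sam ∩ Finn ∩ Mei: 11:15-12:45, 15:30-17:00.
So the common availability across everyone is 11:15-12:45, 15:30-17:00.
The last common window of at least 45 minutes is 15:30-17:00; a 45-minute meeting can start as late as 16:15 and still end by 17:00.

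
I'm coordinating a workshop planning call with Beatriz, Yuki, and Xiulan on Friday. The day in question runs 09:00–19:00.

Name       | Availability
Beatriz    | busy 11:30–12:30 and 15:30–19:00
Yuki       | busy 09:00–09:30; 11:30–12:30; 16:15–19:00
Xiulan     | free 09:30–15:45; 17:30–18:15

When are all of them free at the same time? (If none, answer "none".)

09:30-11:30, 12:30-15:30

Beatriz free: 09:00-11:30, 12:30-15:30 (invert busy blocks within the working day).
Yuki free: 09:30-11:30, 12:30-16:15 (invert busy blocks within the working day).
Xiulan free: 09:30-15:45, 17:30-18:15.
Beatriz ∩ Yuki: 09:30-11:30, 12:30-15:30.
Beatriz ∩ Yuki ∩ Xiulan: 09:30-11:30, 12:30-15:30.
So the common availability across everyone is 09:30-11:30, 12:30-15:30.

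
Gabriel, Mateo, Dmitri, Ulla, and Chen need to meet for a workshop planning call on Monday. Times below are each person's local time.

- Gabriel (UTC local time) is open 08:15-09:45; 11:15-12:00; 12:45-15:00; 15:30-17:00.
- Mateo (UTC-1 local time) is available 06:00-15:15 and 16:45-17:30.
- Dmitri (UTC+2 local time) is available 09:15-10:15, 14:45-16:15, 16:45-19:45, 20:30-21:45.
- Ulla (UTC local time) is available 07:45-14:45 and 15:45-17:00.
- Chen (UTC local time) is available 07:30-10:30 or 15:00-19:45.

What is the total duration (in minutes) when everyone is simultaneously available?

Gabriel in UTC: 08:15-09:45, 11:15-12:00, 12:45-15:00, 15:30-17:00.
Mateo in UTC: 07:00-16:15, 17:45-18:30 (add 1h to convert from UTC-1).
Dmitri in UTC: 07:15-08:15, 12:45-14:15, 14:45-17:45, 18:30-19:45 (subtract 2h to convert from UTC+2).
Ulla in UTC: 07:45-14:45, 15:45-17:00.
Chen in UTC: 07:30-10:30, 15:00-19:45.
Gabriel ∩ Mateo: 08:15-09:45, 11:15-12:00, 12:45-15:00, 15:30-16:15.
Gabriel ∩ Mateo ∩ Dmitri: 12:45-14:15, 14:45-15:00, 15:30-16:15.
Gabriel ∩ Mateo ∩ Dmitri ∩ Ulla: 12:45-14:15, 15:45-16:15.
Gabriel ∩ Mateo ∩ Dmitri ∩ Ulla ∩ Chen: 15:45-16:15.
That's a single block of 30 minutes.

30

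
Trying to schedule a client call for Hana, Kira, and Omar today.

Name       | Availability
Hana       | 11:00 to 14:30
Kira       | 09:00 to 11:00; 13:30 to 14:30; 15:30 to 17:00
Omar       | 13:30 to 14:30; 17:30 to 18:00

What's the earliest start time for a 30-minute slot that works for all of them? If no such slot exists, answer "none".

13:30

Hana ∩ Kira: 13:30-14:30.
Hana ∩ Kira ∩ Omar: 13:30-14:30.
The first common window of at least 30 minutes is 13:30-14:30, so the earliest start is 13:30.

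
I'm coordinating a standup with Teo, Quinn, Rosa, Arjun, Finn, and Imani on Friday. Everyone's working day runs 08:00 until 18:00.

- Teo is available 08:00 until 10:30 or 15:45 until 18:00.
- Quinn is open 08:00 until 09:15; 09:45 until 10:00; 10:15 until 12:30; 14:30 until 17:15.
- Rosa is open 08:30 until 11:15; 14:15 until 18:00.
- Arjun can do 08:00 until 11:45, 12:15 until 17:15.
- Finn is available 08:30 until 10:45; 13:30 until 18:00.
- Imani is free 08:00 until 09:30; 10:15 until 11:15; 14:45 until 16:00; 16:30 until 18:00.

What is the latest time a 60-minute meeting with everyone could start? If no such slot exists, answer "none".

none

Teo ∩ Quinn: 08:00-09:15, 09:45-10:00, 10:15-10:30, 15:45-17:15.
Teo ∩ Quinn ∩ Rosa: 08:30-09:15, 09:45-10:00, 10:15-10:30, 15:45-17:15.
Teo ∩ Quinn ∩ Rosa ∩ Arjun: 08:30-09:15, 09:45-10:00, 10:15-10:30, 15:45-17:15.
Teo ∩ Quinn ∩ Rosa ∩ Arjun ∩ Finn: 08:30-09:15, 09:45-10:00, 10:15-10:30, 15:45-17:15.
Teo ∩ Quinn ∩ Rosa ∩ Arjun ∩ Finn ∩ Imani: 08:30-09:15, 10:15-10:30, 15:45-16:00, 16:30-17:15.
Those are the intersection windows.
No common window is at least 60 minutes long.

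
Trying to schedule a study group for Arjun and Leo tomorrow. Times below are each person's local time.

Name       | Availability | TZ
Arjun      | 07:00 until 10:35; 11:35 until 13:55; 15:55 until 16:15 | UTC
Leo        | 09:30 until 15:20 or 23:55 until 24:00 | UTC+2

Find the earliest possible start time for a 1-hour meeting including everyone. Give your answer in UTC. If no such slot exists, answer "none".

07:30

Arjun in UTC: 07:00-10:35, 11:35-13:55, 15:55-16:15.
Leo in UTC: 07:30-13:20, 21:55-22:00 (subtract 2h to convert from UTC+2).
Arjun ∩ Leo: 07:30-10:35, 11:35-13:20.
The first common window of at least 60 minutes is 07:30-10:35, so the earliest start is 07:30.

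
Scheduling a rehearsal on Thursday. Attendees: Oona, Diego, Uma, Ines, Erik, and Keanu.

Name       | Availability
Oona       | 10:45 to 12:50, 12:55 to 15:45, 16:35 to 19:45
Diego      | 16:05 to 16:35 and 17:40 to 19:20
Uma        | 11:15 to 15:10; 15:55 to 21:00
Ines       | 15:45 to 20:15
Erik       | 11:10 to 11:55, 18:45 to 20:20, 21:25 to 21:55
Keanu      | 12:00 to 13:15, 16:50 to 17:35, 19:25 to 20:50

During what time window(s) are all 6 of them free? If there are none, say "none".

Oona ∩ Diego: 17:40-19:20.
Oona ∩ Diego ∩ Uma: 17:40-19:20.
Oona ∩ Diego ∩ Uma ∩ Ines: 17:40-19:20.
Oona ∩ Diego ∩ Uma ∩ Ines ∩ Erik: 18:45-19:20.
Oona ∩ Diego ∩ Uma ∩ Ines ∩ Erik ∩ Keanu: ∅.
There is no time when everyone is free.

none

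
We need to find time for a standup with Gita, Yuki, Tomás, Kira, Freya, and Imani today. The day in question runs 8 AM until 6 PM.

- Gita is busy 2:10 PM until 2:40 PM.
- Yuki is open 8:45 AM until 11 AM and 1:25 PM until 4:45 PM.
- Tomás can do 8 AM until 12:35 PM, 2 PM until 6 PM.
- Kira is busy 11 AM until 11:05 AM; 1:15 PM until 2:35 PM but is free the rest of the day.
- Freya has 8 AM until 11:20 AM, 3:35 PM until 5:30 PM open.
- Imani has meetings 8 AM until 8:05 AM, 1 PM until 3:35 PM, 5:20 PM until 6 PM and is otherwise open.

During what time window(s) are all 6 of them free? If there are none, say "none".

08:45-11:00, 15:35-16:45

Gita free: 08:00-14:10, 14:40-18:00 (invert busy blocks within the working day).
Yuki free: 08:45-11:00, 13:25-16:45.
Tomás free: 08:00-12:35, 14:00-18:00.
Kira free: 08:00-11:00, 11:05-13:15, 14:35-18:00 (invert busy blocks within the working day).
Freya free: 08:00-11:20, 15:35-17:30.
Imani free: 08:05-13:00, 15:35-17:20 (invert busy blocks within the working day).
Gita ∩ Yuki: 08:45-11:00, 13:25-14:10, 14:40-16:45.
Gita ∩ Yuki ∩ Tomás: 08:45-11:00, 14:00-14:10, 14:40-16:45.
Gita ∩ Yuki ∩ Tomás ∩ Kira: 08:45-11:00, 14:40-16:45.
Gita ∩ Yuki ∩ Tomás ∩ Kira ∩ Freya: 08:45-11:00, 15:35-16:45.
Gita ∩ Yuki ∩ Tomás ∩ Kira ∩ Freya ∩ Imani: 08:45-11:00, 15:35-16:45.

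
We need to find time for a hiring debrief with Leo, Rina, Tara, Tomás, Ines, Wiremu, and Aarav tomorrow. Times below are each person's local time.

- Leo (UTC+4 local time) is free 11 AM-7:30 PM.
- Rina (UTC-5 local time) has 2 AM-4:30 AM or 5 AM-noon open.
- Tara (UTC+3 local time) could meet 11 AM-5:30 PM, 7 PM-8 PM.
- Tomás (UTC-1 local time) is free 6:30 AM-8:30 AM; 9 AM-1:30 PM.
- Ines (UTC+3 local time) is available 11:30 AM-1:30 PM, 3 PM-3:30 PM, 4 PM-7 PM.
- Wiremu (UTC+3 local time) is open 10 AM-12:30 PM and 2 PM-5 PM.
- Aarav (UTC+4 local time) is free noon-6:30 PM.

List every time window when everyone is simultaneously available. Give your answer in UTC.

Leo in UTC: 07:00-15:30 (subtract 4h to convert from UTC+4).
Rina in UTC: 07:00-09:30, 10:00-17:00 (add 5h to convert from UTC-5).
Tara in UTC: 08:00-14:30, 16:00-17:00 (subtract 3h to convert from UTC+3).
Tomás in UTC: 07:30-09:30, 10:00-14:30 (add 1h to convert from UTC-1).
Ines in UTC: 08:30-10:30, 12:00-12:30, 13:00-16:00 (subtract 3h to convert from UTC+3).
Wiremu in UTC: 07:00-09:30, 11:00-14:00 (subtract 3h to convert from UTC+3).
Aarav in UTC: 08:00-14:30 (subtract 4h to convert from UTC+4).
Leo ∩ Rina: 07:00-09:30, 10:00-15:30.
Leo ∩ Rina ∩ Tara: 08:00-09:30, 10:00-14:30.
Leo ∩ Rina ∩ Tara ∩ Tomás: 08:00-09:30, 10:00-14:30.
Leo ∩ Rina ∩ Tara ∩ Tomás ∩ Ines: 08:30-09:30, 10:00-10:30, 12:00-12:30, 13:00-14:30.
Leo ∩ Rina ∩ Tara ∩ Tomás ∩ Ines ∩ Wiremu: 08:30-09:30, 12:00-12:30, 13:00-14:00.
Leo ∩ Rina ∩ Tara ∩ Tomás ∩ Ines ∩ Wiremu ∩ Aarav: 08:30-09:30, 12:00-12:30, 13:00-14:00.
Those are the intersection windows.

08:30-09:30, 12:00-12:30, 13:00-14:00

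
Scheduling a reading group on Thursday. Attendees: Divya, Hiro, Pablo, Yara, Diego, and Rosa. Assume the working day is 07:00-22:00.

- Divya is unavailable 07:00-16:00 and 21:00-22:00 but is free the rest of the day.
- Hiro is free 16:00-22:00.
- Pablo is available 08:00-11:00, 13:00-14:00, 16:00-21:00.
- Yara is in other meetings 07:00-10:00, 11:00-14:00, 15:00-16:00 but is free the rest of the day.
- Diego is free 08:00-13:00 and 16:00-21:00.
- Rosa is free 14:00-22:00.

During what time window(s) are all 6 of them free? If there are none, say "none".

Divya free: 16:00-21:00 (invert busy blocks within the working day).
Hiro free: 16:00-22:00.
Pablo free: 08:00-11:00, 13:00-14:00, 16:00-21:00.
Yara free: 10:00-11:00, 14:00-15:00, 16:00-22:00 (invert busy blocks within the working day).
Diego free: 08:00-13:00, 16:00-21:00.
Rosa free: 14:00-22:00.
Divya ∩ Hiro: 16:00-21:00.
Divya ∩ Hiro ∩ Pablo: 16:00-21:00.
Divya ∩ Hiro ∩ Pablo ∩ Yara: 16:00-21:00.
Divya ∩ Hiro ∩ Pablo ∩ Yara ∩ Diego: 16:00-21:00.
Divya ∩ Hiro ∩ Pablo ∩ Yara ∩ Diego ∩ Rosa: 16:00-21:00.

16:00-21:00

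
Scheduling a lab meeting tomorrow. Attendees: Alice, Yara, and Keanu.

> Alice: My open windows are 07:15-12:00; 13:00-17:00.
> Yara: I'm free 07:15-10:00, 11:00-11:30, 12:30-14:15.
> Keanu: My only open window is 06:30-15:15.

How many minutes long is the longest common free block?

Alice ∩ Yara: 07:15-10:00, 11:00-11:30, 13:00-14:15.
Alice ∩ Yara ∩ Keanu: 07:15-10:00, 11:00-11:30, 13:00-14:15.
Those are the intersection windows.
The longest is 07:15-10:00 at 165 minutes.

165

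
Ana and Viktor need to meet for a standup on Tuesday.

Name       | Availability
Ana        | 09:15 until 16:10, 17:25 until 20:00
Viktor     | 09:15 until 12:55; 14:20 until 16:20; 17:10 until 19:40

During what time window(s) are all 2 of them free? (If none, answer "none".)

09:15-12:55, 14:20-16:10, 17:25-19:40

Ana ∩ Viktor: 09:15-12:55, 14:20-16:10, 17:25-19:40.
So the common availability across everyone is 09:15-12:55, 14:20-16:10, 17:25-19:40.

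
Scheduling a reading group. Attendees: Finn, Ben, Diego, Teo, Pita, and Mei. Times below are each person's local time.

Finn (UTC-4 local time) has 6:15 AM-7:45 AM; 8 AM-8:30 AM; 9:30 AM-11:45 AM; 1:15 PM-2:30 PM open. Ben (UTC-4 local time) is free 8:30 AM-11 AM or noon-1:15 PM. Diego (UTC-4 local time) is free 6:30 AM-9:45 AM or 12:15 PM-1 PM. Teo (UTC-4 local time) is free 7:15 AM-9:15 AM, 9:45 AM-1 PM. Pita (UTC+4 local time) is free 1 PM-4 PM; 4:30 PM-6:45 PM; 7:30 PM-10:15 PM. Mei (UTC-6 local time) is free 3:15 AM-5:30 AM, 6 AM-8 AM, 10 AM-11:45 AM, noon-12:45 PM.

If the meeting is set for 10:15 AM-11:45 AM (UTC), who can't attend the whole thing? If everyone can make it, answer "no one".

Finn in UTC: 10:15-11:45, 12:00-12:30, 13:30-15:45, 17:15-18:30 (add 4h to convert from UTC-4).
Ben in UTC: 12:30-15:00, 16:00-17:15 (add 4h to convert from UTC-4).
Diego in UTC: 10:30-13:45, 16:15-17:00 (add 4h to convert from UTC-4).
Teo in UTC: 11:15-13:15, 13:45-17:00 (add 4h to convert from UTC-4).
Pita in UTC: 09:00-12:00, 12:30-14:45, 15:30-18:15 (subtract 4h to convert from UTC+4).
Mei in UTC: 09:15-11:30, 12:00-14:00, 16:00-17:45, 18:00-18:45 (add 6h to convert from UTC-6).
Finn: free for 10:15-11:45. Ben: not fully free for 10:15-11:45. Diego: not fully free for 10:15-11:45. Teo: not fully free for 10:15-11:45. Pita: free for 10:15-11:45. Mei: not fully free for 10:15-11:45.

Ben, Diego, Mei, Teo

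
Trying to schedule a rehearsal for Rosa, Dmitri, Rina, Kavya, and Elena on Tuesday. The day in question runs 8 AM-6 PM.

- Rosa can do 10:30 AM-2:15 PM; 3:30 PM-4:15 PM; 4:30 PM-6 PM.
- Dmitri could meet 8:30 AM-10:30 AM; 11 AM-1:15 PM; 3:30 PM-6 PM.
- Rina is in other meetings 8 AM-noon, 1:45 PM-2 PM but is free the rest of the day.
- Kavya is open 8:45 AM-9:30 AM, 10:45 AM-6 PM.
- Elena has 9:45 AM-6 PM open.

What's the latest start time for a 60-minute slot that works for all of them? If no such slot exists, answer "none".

17:00

Rosa free: 10:30-14:15, 15:30-16:15, 16:30-18:00.
Dmitri free: 08:30-10:30, 11:00-13:15, 15:30-18:00.
Rina free: 12:00-13:45, 14:00-18:00 (invert busy blocks within the working day).
Kavya free: 08:45-09:30, 10:45-18:00.
Elena free: 09:45-18:00.
Rosa ∩ Dmitri: 11:00-13:15, 15:30-16:15, 16:30-18:00.
Rosa ∩ Dmitri ∩ Rina: 12:00-13:15, 15:30-16:15, 16:30-18:00.
Rosa ∩ Dmitri ∩ Rina ∩ Kavya: 12:00-13:15, 15:30-16:15, 16:30-18:00.
Rosa ∩ Dmitri ∩ Rina ∩ Kavya ∩ Elena: 12:00-13:15, 15:30-16:15, 16:30-18:00.
The last common window of at least 60 minutes is 16:30-18:00; a 60-minute meeting can start as late as 17:00 and still end by 18:00.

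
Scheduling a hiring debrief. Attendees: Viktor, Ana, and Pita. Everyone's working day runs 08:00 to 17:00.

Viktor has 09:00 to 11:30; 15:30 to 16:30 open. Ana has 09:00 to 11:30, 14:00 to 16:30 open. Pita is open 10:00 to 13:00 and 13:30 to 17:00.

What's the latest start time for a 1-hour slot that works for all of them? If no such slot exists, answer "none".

Viktor ∩ Ana: 09:00-11:30, 15:30-16:30.
Viktor ∩ Ana ∩ Pita: 10:00-11:30, 15:30-16:30.
So the common availability across everyone is 10:00-11:30, 15:30-16:30.
The last common window of at least 60 minutes is 15:30-16:30; a 60-minute meeting can start as late as 15:30 and still end by 16:30.

15:30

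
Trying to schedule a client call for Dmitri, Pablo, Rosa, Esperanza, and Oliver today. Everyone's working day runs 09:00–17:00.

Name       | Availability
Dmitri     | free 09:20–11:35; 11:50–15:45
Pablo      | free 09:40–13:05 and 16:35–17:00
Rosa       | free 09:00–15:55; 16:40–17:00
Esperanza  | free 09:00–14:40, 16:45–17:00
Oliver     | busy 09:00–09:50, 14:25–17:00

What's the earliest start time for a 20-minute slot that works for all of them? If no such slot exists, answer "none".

09:50

Dmitri free: 09:20-11:35, 11:50-15:45.
Pablo free: 09:40-13:05, 16:35-17:00.
Rosa free: 09:00-15:55, 16:40-17:00.
Esperanza free: 09:00-14:40, 16:45-17:00.
Oliver free: 09:50-14:25 (invert busy blocks within the working day).
Dmitri ∩ Pablo: 09:40-11:35, 11:50-13:05.
Dmitri ∩ Pablo ∩ Rosa: 09:40-11:35, 11:50-13:05.
Dmitri ∩ Pablo ∩ Rosa ∩ Esperanza: 09:40-11:35, 11:50-13:05.
Dmitri ∩ Pablo ∩ Rosa ∩ Esperanza ∩ Oliver: 09:50-11:35, 11:50-13:05.
The first common window of at least 20 minutes is 09:50-11:35, so the earliest start is 09:50.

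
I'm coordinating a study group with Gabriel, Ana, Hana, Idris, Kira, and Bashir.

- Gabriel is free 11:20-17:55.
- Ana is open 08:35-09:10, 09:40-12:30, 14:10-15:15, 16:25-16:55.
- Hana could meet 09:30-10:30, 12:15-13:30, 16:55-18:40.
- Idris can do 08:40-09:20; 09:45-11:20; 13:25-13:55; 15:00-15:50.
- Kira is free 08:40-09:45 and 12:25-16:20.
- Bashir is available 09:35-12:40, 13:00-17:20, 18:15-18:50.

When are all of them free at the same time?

none

Gabriel ∩ Ana: 11:20-12:30, 14:10-15:15, 16:25-16:55.
Gabriel ∩ Ana ∩ Hana: 12:15-12:30.
Gabriel ∩ Ana ∩ Hana ∩ Idris: ∅.
Gabriel ∩ Ana ∩ Hana ∩ Idris ∩ Kira: ∅.
Gabriel ∩ Ana ∩ Hana ∩ Idris ∩ Kira ∩ Bashir: ∅.
There is no time when everyone is free.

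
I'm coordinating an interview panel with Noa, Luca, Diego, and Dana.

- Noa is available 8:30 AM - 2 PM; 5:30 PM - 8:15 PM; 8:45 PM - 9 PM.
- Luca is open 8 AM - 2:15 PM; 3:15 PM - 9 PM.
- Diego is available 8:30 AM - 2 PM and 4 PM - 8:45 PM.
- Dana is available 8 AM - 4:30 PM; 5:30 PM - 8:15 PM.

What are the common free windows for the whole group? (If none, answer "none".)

Noa ∩ Luca: 08:30-14:00, 17:30-20:15, 20:45-21:00.
Noa ∩ Luca ∩ Diego: 08:30-14:00, 17:30-20:15.
Noa ∩ Luca ∩ Diego ∩ Dana: 08:30-14:00, 17:30-20:15.

08:30-14:00, 17:30-20:15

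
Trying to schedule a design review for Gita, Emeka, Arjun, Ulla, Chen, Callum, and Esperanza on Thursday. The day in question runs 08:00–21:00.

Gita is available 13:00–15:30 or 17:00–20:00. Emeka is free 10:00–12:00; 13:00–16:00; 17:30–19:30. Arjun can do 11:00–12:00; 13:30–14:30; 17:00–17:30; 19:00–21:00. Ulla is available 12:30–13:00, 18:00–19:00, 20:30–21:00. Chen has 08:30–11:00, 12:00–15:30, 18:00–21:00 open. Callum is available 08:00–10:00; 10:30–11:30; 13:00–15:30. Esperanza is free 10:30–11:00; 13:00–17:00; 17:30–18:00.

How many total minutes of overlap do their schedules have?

0

Gita ∩ Emeka: 13:00-15:30, 17:30-19:30.
Gita ∩ Emeka ∩ Arjun: 13:30-14:30, 19:00-19:30.
Gita ∩ Emeka ∩ Arjun ∩ Ulla: ∅.
Gita ∩ Emeka ∩ Arjun ∩ Ulla ∩ Chen: ∅.
Gita ∩ Emeka ∩ Arjun ∩ Ulla ∩ Chen ∩ Callum: ∅.
Gita ∩ Emeka ∩ Arjun ∩ Ulla ∩ Chen ∩ Callum ∩ Esperanza: ∅.
There is no time when everyone is free.
There is no common window, so the total is 0 minutes.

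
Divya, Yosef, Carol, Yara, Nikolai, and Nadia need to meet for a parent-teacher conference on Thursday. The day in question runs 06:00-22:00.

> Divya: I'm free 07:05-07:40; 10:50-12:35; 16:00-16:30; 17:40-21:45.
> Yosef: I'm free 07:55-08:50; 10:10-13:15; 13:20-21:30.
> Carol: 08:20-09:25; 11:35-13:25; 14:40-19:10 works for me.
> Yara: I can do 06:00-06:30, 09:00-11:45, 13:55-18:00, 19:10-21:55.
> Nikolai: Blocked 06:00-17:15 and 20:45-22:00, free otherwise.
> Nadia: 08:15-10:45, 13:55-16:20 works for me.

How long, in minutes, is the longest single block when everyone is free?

0

Divya free: 07:05-07:40, 10:50-12:35, 16:00-16:30, 17:40-21:45.
Yosef free: 07:55-08:50, 10:10-13:15, 13:20-21:30.
Carol free: 08:20-09:25, 11:35-13:25, 14:40-19:10.
Yara free: 06:00-06:30, 09:00-11:45, 13:55-18:00, 19:10-21:55.
Nikolai free: 17:15-20:45 (invert busy blocks within the working day).
Nadia free: 08:15-10:45, 13:55-16:20.
Divya ∩ Yosef: 10:50-12:35, 16:00-16:30, 17:40-21:30.
Divya ∩ Yosef ∩ Carol: 11:35-12:35, 16:00-16:30, 17:40-19:10.
Divya ∩ Yosef ∩ Carol ∩ Yara: 11:35-11:45, 16:00-16:30, 17:40-18:00.
Divya ∩ Yosef ∩ Carol ∩ Yara ∩ Nikolai: 17:40-18:00.
Divya ∩ Yosef ∩ Carol ∩ Yara ∩ Nikolai ∩ Nadia: ∅.
There is no time when everyone is free.
No common window exists, so the longest block is 0 minutes.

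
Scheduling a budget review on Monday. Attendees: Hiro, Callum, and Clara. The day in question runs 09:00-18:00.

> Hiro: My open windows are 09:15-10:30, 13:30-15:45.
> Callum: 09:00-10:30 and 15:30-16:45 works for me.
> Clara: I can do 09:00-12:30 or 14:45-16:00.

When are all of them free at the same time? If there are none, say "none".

09:15-10:30, 15:30-15:45

Hiro ∩ Callum: 09:15-10:30, 15:30-15:45.
Hiro ∩ Callum ∩ Clara: 09:15-10:30, 15:30-15:45.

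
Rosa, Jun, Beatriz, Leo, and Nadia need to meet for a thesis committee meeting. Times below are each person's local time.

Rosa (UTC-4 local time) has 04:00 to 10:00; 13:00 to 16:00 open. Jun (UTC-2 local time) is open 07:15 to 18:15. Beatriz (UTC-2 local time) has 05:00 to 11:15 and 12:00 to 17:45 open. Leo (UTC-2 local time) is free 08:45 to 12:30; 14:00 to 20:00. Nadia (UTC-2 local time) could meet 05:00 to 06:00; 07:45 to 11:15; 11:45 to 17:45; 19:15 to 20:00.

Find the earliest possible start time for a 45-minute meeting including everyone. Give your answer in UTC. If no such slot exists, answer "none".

10:45

Rosa in UTC: 08:00-14:00, 17:00-20:00 (add 4h to convert from UTC-4).
Jun in UTC: 09:15-20:15 (add 2h to convert from UTC-2).
Beatriz in UTC: 07:00-13:15, 14:00-19:45 (add 2h to convert from UTC-2).
Leo in UTC: 10:45-14:30, 16:00-22:00 (add 2h to convert from UTC-2).
Nadia in UTC: 07:00-08:00, 09:45-13:15, 13:45-19:45, 21:15-22:00 (add 2h to convert from UTC-2).
Rosa ∩ Jun: 09:15-14:00, 17:00-20:00.
Rosa ∩ Jun ∩ Beatriz: 09:15-13:15, 17:00-19:45.
Rosa ∩ Jun ∩ Beatriz ∩ Leo: 10:45-13:15, 17:00-19:45.
Rosa ∩ Jun ∩ Beatriz ∩ Leo ∩ Nadia: 10:45-13:15, 17:00-19:45.
The first common window of at least 45 minutes is 10:45-13:15, so the earliest start is 10:45.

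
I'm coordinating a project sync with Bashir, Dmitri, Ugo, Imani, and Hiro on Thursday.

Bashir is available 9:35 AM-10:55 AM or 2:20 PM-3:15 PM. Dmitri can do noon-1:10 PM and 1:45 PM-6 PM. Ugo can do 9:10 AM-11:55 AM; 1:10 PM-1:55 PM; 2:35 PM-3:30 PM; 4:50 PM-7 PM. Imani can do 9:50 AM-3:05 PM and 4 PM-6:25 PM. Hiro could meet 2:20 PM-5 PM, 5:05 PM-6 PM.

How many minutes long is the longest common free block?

30

Bashir ∩ Dmitri: 14:20-15:15.
Bashir ∩ Dmitri ∩ Ugo: 14:35-15:15.
Bashir ∩ Dmitri ∩ Ugo ∩ Imani: 14:35-15:05.
Bashir ∩ Dmitri ∩ Ugo ∩ Imani ∩ Hiro: 14:35-15:05.
So the common availability across everyone is 14:35-15:05.
The longest is 14:35-15:05 at 30 minutes.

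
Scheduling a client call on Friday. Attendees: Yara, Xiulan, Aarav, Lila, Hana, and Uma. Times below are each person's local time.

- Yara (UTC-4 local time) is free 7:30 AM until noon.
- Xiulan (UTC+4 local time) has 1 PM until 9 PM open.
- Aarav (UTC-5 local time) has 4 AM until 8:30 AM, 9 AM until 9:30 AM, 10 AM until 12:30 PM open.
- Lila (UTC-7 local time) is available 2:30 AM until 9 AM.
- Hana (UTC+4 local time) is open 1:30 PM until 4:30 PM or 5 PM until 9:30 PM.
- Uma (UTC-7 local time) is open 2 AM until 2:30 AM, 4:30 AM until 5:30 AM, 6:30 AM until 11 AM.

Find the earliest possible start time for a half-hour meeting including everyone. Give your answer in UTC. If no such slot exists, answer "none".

Yara in UTC: 11:30-16:00 (add 4h to convert from UTC-4).
Xiulan in UTC: 09:00-17:00 (subtract 4h to convert from UTC+4).
Aarav in UTC: 09:00-13:30, 14:00-14:30, 15:00-17:30 (add 5h to convert from UTC-5).
Lila in UTC: 09:30-16:00 (add 7h to convert from UTC-7).
Hana in UTC: 09:30-12:30, 13:00-17:30 (subtract 4h to convert from UTC+4).
Uma in UTC: 09:00-09:30, 11:30-12:30, 13:30-18:00 (add 7h to convert from UTC-7).
Yara ∩ Xiulan: 11:30-16:00.
Yara ∩ Xiulan ∩ Aarav: 11:30-13:30, 14:00-14:30, 15:00-16:00.
Yara ∩ Xiulan ∩ Aarav ∩ Lila: 11:30-13:30, 14:00-14:30, 15:00-16:00.
Yara ∩ Xiulan ∩ Aarav ∩ Lila ∩ Hana: 11:30-12:30, 13:00-13:30, 14:00-14:30, 15:00-16:00.
Yara ∩ Xiulan ∩ Aarav ∩ Lila ∩ Hana ∩ Uma: 11:30-12:30, 14:00-14:30, 15:00-16:00.
The first common window of at least 30 minutes is 11:30-12:30, so the earliest start is 11:30.

11:30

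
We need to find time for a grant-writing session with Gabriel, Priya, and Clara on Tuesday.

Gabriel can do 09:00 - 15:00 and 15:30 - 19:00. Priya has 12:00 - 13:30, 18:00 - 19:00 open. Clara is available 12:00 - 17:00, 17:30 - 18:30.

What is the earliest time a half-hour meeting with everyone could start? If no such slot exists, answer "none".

12:00

Gabriel ∩ Priya: 12:00-13:30, 18:00-19:00.
Gabriel ∩ Priya ∩ Clara: 12:00-13:30, 18:00-18:30.
The first common window of at least 30 minutes is 12:00-13:30, so the earliest start is 12:00.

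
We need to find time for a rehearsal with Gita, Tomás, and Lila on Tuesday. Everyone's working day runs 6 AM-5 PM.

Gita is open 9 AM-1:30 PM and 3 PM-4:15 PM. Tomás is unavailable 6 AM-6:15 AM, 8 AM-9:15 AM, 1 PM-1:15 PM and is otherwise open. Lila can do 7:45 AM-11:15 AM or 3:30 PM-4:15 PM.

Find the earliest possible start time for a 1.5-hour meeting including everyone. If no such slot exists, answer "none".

Gita free: 09:00-13:30, 15:00-16:15.
Tomás free: 06:15-08:00, 09:15-13:00, 13:15-17:00 (invert busy blocks within the working day).
Lila free: 07:45-11:15, 15:30-16:15.
Gita ∩ Tomás: 09:15-13:00, 13:15-13:30, 15:00-16:15.
Gita ∩ Tomás ∩ Lila: 09:15-11:15, 15:30-16:15.
The first common window of at least 90 minutes is 09:15-11:15, so the earliest start is 09:15.

09:15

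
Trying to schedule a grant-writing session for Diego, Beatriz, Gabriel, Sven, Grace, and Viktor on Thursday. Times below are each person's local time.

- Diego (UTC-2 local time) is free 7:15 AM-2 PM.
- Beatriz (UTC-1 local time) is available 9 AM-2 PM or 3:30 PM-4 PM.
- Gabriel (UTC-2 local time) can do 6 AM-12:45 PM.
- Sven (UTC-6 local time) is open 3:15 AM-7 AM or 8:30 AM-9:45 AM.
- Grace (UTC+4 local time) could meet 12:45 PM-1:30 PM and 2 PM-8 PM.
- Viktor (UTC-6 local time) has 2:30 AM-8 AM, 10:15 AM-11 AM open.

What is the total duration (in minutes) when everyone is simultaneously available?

180

Diego in UTC: 09:15-16:00 (add 2h to convert from UTC-2).
Beatriz in UTC: 10:00-15:00, 16:30-17:00 (add 1h to convert from UTC-1).
Gabriel in UTC: 08:00-14:45 (add 2h to convert from UTC-2).
Sven in UTC: 09:15-13:00, 14:30-15:45 (add 6h to convert from UTC-6).
Grace in UTC: 08:45-09:30, 10:00-16:00 (subtract 4h to convert from UTC+4).
Viktor in UTC: 08:30-14:00, 16:15-17:00 (add 6h to convert from UTC-6).
Diego ∩ Beatriz: 10:00-15:00.
Diego ∩ Beatriz ∩ Gabriel: 10:00-14:45.
Diego ∩ Beatriz ∩ Gabriel ∩ Sven: 10:00-13:00, 14:30-14:45.
Diego ∩ Beatriz ∩ Gabriel ∩ Sven ∩ Grace: 10:00-13:00, 14:30-14:45.
Diego ∩ Beatriz ∩ Gabriel ∩ Sven ∩ Grace ∩ Viktor: 10:00-13:00.
That's a single block of 180 minutes.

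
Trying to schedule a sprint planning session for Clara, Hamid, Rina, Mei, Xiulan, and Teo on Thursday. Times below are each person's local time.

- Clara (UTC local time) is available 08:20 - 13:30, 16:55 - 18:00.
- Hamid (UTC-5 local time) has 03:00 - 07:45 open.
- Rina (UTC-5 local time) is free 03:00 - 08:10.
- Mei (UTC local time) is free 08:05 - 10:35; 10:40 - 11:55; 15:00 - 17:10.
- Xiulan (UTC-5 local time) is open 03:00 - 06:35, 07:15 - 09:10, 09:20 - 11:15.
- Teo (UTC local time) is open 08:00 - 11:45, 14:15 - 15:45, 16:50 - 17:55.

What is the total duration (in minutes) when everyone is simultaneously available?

190

Clara in UTC: 08:20-13:30, 16:55-18:00.
Hamid in UTC: 08:00-12:45 (add 5h to convert from UTC-5).
Rina in UTC: 08:00-13:10 (add 5h to convert from UTC-5).
Mei in UTC: 08:05-10:35, 10:40-11:55, 15:00-17:10.
Xiulan in UTC: 08:00-11:35, 12:15-14:10, 14:20-16:15 (add 5h to convert from UTC-5).
Teo in UTC: 08:00-11:45, 14:15-15:45, 16:50-17:55.
Clara ∩ Hamid: 08:20-12:45.
Clara ∩ Hamid ∩ Rina: 08:20-12:45.
Clara ∩ Hamid ∩ Rina ∩ Mei: 08:20-10:35, 10:40-11:55.
Clara ∩ Hamid ∩ Rina ∩ Mei ∩ Xiulan: 08:20-10:35, 10:40-11:35.
Clara ∩ Hamid ∩ Rina ∩ Mei ∩ Xiulan ∩ Teo: 08:20-10:35, 10:40-11:35.
Those are the intersection windows.
Summing the common windows: 135 + 55 = 190 minutes.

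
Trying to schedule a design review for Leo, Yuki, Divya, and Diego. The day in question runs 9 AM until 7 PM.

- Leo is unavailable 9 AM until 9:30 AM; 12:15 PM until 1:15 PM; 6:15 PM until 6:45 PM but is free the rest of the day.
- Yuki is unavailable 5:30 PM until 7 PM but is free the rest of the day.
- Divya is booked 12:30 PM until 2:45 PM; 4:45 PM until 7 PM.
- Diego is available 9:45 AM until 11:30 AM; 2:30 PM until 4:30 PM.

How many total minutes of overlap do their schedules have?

Leo free: 09:30-12:15, 13:15-18:15, 18:45-19:00 (invert busy blocks within the working day).
Yuki free: 09:00-17:30 (invert busy blocks within the working day).
Divya free: 09:00-12:30, 14:45-16:45 (invert busy blocks within the working day).
Diego free: 09:45-11:30, 14:30-16:30.
Leo ∩ Yuki: 09:30-12:15, 13:15-17:30.
Leo ∩ Yuki ∩ Divya: 09:30-12:15, 14:45-16:45.
Leo ∩ Yuki ∩ Divya ∩ Diego: 09:45-11:30, 14:45-16:30.
Summing the common windows: 105 + 105 = 210 minutes.

210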